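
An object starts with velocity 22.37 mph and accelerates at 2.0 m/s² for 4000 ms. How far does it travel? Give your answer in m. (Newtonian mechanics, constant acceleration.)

v₀ = 22.37 mph × 0.44704 = 10.0003 m/s
t = 4000 ms × 0.001 = 4.0 s
d = v₀ × t + ½ × a × t² = 10.0003 × 4.0 + 0.5 × 2.0 × 4.0² = 56.0 m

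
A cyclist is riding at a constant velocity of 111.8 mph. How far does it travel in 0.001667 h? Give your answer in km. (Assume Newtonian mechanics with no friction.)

v = 111.8 mph × 0.44704 = 49.9791 m/s
t = 0.001667 h × 3600.0 = 6.0012 s
d = v × t = 49.9791 × 6.0012 = 299.935 m
d = 299.935 m / 1000.0 = 0.2999 km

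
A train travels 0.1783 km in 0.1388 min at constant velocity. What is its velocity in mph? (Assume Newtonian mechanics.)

d = 0.1783 km × 1000.0 = 178.3 m
t = 0.1388 min × 60.0 = 8.328 s
v = d / t = 178.3 / 8.328 = 21.4097 m/s
v = 21.4097 m/s / 0.44704 = 47.89 mph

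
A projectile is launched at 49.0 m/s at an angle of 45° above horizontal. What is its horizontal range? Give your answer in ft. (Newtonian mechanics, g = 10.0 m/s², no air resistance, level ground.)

R = v₀² × sin(2θ) / g = 49.0² × sin(2 × 45°) / 10.0 = 2401.0 × 1.0 / 10.0 = 240.1 m
R = 240.1 m / 0.3048 = 787.7 ft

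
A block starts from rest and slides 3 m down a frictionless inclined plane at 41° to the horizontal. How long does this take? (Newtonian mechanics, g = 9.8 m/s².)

a = g sin(θ) = 9.8 × sin(41°) = 6.4294 m/s²
t = √(2d/a) = √(2 × 3 / 6.4294) = 0.97 s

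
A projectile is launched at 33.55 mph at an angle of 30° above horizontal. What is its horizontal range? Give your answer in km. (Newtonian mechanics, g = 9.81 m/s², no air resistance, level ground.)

v₀ = 33.55 mph × 0.44704 = 14.9982 m/s
R = v₀² × sin(2θ) / g = 14.9982² × sin(2 × 30°) / 9.81 = 224.946 × 0.866025 / 9.81 = 19.8582 m
R = 19.8582 m / 1000.0 = 0.01986 km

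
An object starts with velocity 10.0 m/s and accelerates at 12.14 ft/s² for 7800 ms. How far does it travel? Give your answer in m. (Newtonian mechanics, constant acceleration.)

a = 12.14 ft/s² × 0.3048 = 3.70027 m/s²
t = 7800 ms × 0.001 = 7.8 s
d = v₀ × t + ½ × a × t² = 10.0 × 7.8 + 0.5 × 3.70027 × 7.8² = 190.6 m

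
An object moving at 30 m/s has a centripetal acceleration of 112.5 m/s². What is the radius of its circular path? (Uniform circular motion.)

r = v²/a_c = 30²/112.5 = 8.0 m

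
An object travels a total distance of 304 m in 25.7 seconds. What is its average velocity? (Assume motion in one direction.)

v_avg = Δd / Δt = 304 / 25.7 = 11.83 m/s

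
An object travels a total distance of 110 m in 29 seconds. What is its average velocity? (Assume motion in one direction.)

v_avg = Δd / Δt = 110 / 29 = 3.79 m/s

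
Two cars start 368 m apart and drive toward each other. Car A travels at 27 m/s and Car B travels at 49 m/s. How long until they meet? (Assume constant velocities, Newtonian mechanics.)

Combined speed: v_combined = 27 + 49 = 76 m/s
Time to meet: t = d/v_combined = 368/76 = 4.84 s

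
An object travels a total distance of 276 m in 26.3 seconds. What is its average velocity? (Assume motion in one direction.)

v_avg = Δd / Δt = 276 / 26.3 = 10.49 m/s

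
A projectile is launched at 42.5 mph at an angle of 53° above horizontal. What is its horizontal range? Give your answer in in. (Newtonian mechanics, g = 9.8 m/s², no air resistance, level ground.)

v₀ = 42.5 mph × 0.44704 = 18.9992 m/s
R = v₀² × sin(2θ) / g = 18.9992² × sin(2 × 53°) / 9.8 = 360.97 × 0.961262 / 9.8 = 35.4068 m
R = 35.4068 m / 0.0254 = 1394 in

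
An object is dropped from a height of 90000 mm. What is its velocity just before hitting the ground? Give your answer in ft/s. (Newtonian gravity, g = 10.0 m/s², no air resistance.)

h = 90000 mm × 0.001 = 90.0 m
v = √(2gh) = √(2 × 10.0 × 90.0) = 42.4264 m/s
v = 42.4264 m/s / 0.3048 = 139.2 ft/s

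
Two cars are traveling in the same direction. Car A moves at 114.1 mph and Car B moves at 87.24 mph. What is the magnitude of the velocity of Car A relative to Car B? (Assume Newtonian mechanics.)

v_rel = |v_A - v_B| = |114.1 - 87.24| = 26.86 mph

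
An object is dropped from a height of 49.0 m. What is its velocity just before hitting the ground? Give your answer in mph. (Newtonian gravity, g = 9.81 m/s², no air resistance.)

v = √(2gh) = √(2 × 9.81 × 49.0) = 31.0061 m/s
v = 31.0061 m/s / 0.44704 = 69.36 mph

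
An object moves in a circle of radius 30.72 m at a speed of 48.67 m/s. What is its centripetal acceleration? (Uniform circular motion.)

a_c = v²/r = 48.67²/30.72 = 2368.7689/30.72 = 77.11 m/s²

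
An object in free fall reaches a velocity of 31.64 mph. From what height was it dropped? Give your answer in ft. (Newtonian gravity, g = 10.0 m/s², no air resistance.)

v = 31.64 mph × 0.44704 = 14.1443 m/s
h = v² / (2g) = 14.1443² / (2 × 10.0) = 10.0031 m
h = 10.0031 m / 0.3048 = 32.82 ft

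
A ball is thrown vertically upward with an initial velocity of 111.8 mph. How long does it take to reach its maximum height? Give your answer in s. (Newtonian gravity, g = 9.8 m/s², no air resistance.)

v₀ = 111.8 mph × 0.44704 = 49.9791 m/s
t_up = v₀ / g = 49.9791 / 9.8 = 5.1 s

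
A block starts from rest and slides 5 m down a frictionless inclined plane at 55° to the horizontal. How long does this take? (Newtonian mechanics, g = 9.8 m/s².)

a = g sin(θ) = 9.8 × sin(55°) = 8.0277 m/s²
t = √(2d/a) = √(2 × 5 / 8.0277) = 1.12 s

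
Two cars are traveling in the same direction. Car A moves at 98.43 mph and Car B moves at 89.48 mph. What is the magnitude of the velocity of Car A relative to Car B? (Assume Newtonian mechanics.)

v_rel = |v_A - v_B| = |98.43 - 89.48| = 8.95 mph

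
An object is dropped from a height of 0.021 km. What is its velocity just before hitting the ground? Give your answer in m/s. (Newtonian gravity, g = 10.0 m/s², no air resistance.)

h = 0.021 km × 1000.0 = 21.0 m
v = √(2gh) = √(2 × 10.0 × 21.0) = 20.49 m/s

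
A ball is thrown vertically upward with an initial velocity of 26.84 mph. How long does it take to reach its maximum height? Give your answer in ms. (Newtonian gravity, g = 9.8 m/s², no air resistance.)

v₀ = 26.84 mph × 0.44704 = 11.9986 m/s
t_up = v₀ / g = 11.9986 / 9.8 = 1.22435 s
t_up = 1.22435 s / 0.001 = 1224 ms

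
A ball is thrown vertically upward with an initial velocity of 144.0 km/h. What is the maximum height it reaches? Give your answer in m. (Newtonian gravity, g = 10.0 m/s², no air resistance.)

v₀ = 144.0 km/h × 0.2777777777777778 = 40.0 m/s
h_max = v₀² / (2g) = 40.0² / (2 × 10.0) = 1600.0 / 20.0 = 80.0 m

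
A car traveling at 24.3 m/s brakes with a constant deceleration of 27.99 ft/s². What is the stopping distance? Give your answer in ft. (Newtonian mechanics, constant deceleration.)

a = 27.99 ft/s² × 0.3048 = 8.53135 m/s²
d = v₀² / (2a) = 24.3² / (2 × 8.53135) = 590.49 / 17.0627 = 34.6071 m
d = 34.6071 m / 0.3048 = 113.5 ft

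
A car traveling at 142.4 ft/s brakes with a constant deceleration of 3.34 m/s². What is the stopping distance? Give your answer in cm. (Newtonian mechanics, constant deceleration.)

v₀ = 142.4 ft/s × 0.3048 = 43.4035 m/s
d = v₀² / (2a) = 43.4035² / (2 × 3.34) = 1883.86 / 6.68 = 282.015 m
d = 282.015 m / 0.01 = 28200 cm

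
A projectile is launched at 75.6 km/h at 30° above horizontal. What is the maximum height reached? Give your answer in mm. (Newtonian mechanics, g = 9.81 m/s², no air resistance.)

v₀ = 75.6 km/h × 0.2777777777777778 = 21.0 m/s
H = v₀² × sin²(θ) / (2g) = 21.0² × sin(30°)² / (2 × 9.81) = 441.0 × 0.25 / 19.62 = 5.61927 m
H = 5.61927 m / 0.001 = 5619 mm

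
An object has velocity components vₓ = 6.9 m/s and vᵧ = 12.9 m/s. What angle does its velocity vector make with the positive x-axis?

θ = arctan(vᵧ/vₓ) = arctan(12.9/6.9) = 61.86°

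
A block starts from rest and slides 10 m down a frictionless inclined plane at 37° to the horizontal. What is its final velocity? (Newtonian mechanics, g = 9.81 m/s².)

a = g sin(θ) = 9.81 × sin(37°) = 5.9038 m/s²
v = √(2ad) = √(2 × 5.9038 × 10) = 10.87 m/s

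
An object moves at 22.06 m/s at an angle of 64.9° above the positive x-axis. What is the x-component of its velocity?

vₓ = v cos(θ) = 22.06 × cos(64.9°) = 9.36 m/s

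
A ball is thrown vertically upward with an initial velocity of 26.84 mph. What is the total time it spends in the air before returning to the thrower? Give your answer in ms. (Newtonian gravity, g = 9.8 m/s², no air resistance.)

v₀ = 26.84 mph × 0.44704 = 11.9986 m/s
t_total = 2 × v₀ / g = 2 × 11.9986 / 9.8 = 2.44869 s
t_total = 2.44869 s / 0.001 = 2449 ms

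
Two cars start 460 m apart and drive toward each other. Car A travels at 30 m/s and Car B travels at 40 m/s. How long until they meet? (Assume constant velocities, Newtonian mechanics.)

Combined speed: v_combined = 30 + 40 = 70 m/s
Time to meet: t = d/v_combined = 460/70 = 6.57 s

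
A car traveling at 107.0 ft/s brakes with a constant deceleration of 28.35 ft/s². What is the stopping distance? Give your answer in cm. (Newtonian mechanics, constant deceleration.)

v₀ = 107.0 ft/s × 0.3048 = 32.6136 m/s
a = 28.35 ft/s² × 0.3048 = 8.64108 m/s²
d = v₀² / (2a) = 32.6136² / (2 × 8.64108) = 1063.65 / 17.2822 = 61.546 m
d = 61.546 m / 0.01 = 6155 cm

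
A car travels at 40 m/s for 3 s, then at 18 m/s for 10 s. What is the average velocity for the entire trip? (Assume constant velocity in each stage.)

d₁ = v₁t₁ = 40 × 3 = 120 m
d₂ = v₂t₂ = 18 × 10 = 180 m
d_total = 300 m, t_total = 13 s
v_avg = d_total/t_total = 300/13 = 23.08 m/s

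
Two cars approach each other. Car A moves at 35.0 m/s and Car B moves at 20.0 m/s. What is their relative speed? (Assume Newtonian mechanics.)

v_rel = v_A + v_B = 35.0 + 20.0 = 55.0 m/s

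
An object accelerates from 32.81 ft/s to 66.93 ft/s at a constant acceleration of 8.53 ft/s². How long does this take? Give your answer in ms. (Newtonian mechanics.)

v₀ = 32.81 ft/s × 0.3048 = 10.0005 m/s
v = 66.93 ft/s × 0.3048 = 20.4003 m/s
a = 8.53 ft/s² × 0.3048 = 2.59994 m/s²
t = (v - v₀) / a = (20.4003 - 10.0005) / 2.59994 = 4.00002 s
t = 4.00002 s / 0.001 = 4000 ms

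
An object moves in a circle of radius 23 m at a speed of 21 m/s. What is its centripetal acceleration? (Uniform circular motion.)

a_c = v²/r = 21²/23 = 441/23 = 19.17 m/s²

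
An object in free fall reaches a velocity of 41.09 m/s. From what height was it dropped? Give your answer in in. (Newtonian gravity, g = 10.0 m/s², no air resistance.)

h = v² / (2g) = 41.09² / (2 × 10.0) = 84.4194 m
h = 84.4194 m / 0.0254 = 3324 in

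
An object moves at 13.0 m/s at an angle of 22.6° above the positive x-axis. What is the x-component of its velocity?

vₓ = v cos(θ) = 13.0 × cos(22.6°) = 12.0 m/s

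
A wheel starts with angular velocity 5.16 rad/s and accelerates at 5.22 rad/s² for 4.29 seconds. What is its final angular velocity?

ω = ω₀ + αt = 5.16 + 5.22 × 4.29 = 27.55 rad/s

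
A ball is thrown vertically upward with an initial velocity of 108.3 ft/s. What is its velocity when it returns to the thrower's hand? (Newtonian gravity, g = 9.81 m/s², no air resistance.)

By conservation of energy (no air resistance), the ball returns to the throw height with the same speed as launch, but directed downward.
|v_ground| = v₀ = 108.3 ft/s
v_ground = 108.3 ft/s (downward)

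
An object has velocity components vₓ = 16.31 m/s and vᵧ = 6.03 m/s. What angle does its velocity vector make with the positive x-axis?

θ = arctan(vᵧ/vₓ) = arctan(6.03/16.31) = 20.29°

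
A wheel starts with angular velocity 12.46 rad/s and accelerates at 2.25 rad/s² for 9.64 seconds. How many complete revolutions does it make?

θ = ω₀t + ½αt² = 12.46×9.64 + ½×2.25×9.64² = 224.6602 rad
Total revolutions = θ/(2π) = 224.6602/(2π) = 35.76
Complete revolutions = ⌊35.76⌋ = 35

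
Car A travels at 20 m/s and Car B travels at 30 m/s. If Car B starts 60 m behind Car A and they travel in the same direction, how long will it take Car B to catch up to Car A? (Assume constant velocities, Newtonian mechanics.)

Relative speed: v_rel = 30 - 20 = 10 m/s
Time to catch: t = d₀/v_rel = 60/10 = 6.0 s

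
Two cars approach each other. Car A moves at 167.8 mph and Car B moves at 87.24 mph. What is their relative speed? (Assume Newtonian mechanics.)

v_rel = v_A + v_B = 167.8 + 87.24 = 255.04 mph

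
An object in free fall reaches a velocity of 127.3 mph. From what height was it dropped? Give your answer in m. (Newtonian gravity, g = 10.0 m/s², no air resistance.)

v = 127.3 mph × 0.44704 = 56.9082 m/s
h = v² / (2g) = 56.9082² / (2 × 10.0) = 161.9 m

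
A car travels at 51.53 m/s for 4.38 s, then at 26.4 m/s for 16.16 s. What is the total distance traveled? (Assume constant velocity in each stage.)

d₁ = v₁t₁ = 51.53 × 4.38 = 225.7014 m
d₂ = v₂t₂ = 26.4 × 16.16 = 426.624 m
d_total = 225.7014 + 426.624 = 652.33 m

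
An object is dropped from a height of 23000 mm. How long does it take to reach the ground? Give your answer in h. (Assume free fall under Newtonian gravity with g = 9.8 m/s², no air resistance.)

h = 23000 mm × 0.001 = 23.0 m
t = √(2h/g) = √(2 × 23.0 / 9.8) = 2.16654 s
t = 2.16654 s / 3600.0 = 0.0006018 h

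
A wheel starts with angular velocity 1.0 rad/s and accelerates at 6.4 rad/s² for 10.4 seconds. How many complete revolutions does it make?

θ = ω₀t + ½αt² = 1.0×10.4 + ½×6.4×10.4² = 356.512 rad
Total revolutions = θ/(2π) = 356.512/(2π) = 56.74
Complete revolutions = ⌊56.74⌋ = 56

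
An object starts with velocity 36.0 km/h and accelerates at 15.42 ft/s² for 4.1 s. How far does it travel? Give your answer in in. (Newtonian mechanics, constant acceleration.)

v₀ = 36.0 km/h × 0.2777777777777778 = 10.0 m/s
a = 15.42 ft/s² × 0.3048 = 4.70002 m/s²
d = v₀ × t + ½ × a × t² = 10.0 × 4.1 + 0.5 × 4.70002 × 4.1² = 80.5037 m
d = 80.5037 m / 0.0254 = 3169 in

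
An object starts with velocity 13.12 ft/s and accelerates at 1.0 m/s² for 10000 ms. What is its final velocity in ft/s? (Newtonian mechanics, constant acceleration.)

v₀ = 13.12 ft/s × 0.3048 = 3.99898 m/s
t = 10000 ms × 0.001 = 10.0 s
v = v₀ + a × t = 3.99898 + 1.0 × 10.0 = 13.999 m/s
v = 13.999 m/s / 0.3048 = 45.93 ft/s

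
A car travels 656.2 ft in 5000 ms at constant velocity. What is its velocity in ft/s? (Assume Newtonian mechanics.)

d = 656.2 ft × 0.3048 = 200.01 m
t = 5000 ms × 0.001 = 5.0 s
v = d / t = 200.01 / 5.0 = 40.002 m/s
v = 40.002 m/s / 0.3048 = 131.2 ft/s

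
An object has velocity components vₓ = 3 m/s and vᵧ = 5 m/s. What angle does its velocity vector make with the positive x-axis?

θ = arctan(vᵧ/vₓ) = arctan(5/3) = 59.04°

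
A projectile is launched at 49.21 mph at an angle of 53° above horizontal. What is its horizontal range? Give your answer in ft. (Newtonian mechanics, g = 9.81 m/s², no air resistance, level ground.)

v₀ = 49.21 mph × 0.44704 = 21.9988 m/s
R = v₀² × sin(2θ) / g = 21.9988² × sin(2 × 53°) / 9.81 = 483.947 × 0.961262 / 9.81 = 47.421 m
R = 47.421 m / 0.3048 = 155.6 ft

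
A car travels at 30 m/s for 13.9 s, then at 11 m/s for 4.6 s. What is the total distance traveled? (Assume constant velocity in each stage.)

d₁ = v₁t₁ = 30 × 13.9 = 417.0 m
d₂ = v₂t₂ = 11 × 4.6 = 50.6 m
d_total = 417.0 + 50.6 = 467.6 m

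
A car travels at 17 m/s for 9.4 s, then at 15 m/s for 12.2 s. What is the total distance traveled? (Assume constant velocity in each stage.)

d₁ = v₁t₁ = 17 × 9.4 = 159.8 m
d₂ = v₂t₂ = 15 × 12.2 = 183.0 m
d_total = 159.8 + 183.0 = 342.8 m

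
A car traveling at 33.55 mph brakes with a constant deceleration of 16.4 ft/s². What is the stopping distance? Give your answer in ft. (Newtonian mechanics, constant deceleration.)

v₀ = 33.55 mph × 0.44704 = 14.9982 m/s
a = 16.4 ft/s² × 0.3048 = 4.99872 m/s²
d = v₀² / (2a) = 14.9982² / (2 × 4.99872) = 224.946 / 9.99744 = 22.5004 m
d = 22.5004 m / 0.3048 = 73.82 ft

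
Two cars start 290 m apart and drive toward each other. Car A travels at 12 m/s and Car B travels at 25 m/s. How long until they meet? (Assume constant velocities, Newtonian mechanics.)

Combined speed: v_combined = 12 + 25 = 37 m/s
Time to meet: t = d/v_combined = 290/37 = 7.84 s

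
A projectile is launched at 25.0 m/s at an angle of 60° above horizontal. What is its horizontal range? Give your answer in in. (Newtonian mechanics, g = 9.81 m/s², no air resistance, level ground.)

R = v₀² × sin(2θ) / g = 25.0² × sin(2 × 60°) / 9.81 = 625.0 × 0.866025 / 9.81 = 55.1749 m
R = 55.1749 m / 0.0254 = 2172 in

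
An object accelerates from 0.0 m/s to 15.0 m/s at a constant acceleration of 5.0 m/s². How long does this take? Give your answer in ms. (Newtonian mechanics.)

t = (v - v₀) / a = (15.0 - 0.0) / 5.0 = 3.0 s
t = 3.0 s / 0.001 = 3000 ms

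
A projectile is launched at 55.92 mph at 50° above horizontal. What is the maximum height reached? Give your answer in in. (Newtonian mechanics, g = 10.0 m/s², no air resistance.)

v₀ = 55.92 mph × 0.44704 = 24.9985 m/s
H = v₀² × sin²(θ) / (2g) = 24.9985² × sin(50°)² / (2 × 10.0) = 624.925 × 0.586824 / 20.0 = 18.336 m
H = 18.336 m / 0.0254 = 721.9 in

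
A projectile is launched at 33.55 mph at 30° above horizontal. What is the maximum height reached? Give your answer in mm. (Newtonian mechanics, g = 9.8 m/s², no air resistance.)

v₀ = 33.55 mph × 0.44704 = 14.9982 m/s
H = v₀² × sin²(θ) / (2g) = 14.9982² × sin(30°)² / (2 × 9.8) = 224.946 × 0.25 / 19.6 = 2.86921 m
H = 2.86921 m / 0.001 = 2869 mm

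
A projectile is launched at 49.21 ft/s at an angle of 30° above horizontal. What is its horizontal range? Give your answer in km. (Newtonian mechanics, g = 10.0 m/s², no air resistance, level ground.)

v₀ = 49.21 ft/s × 0.3048 = 14.9992 m/s
R = v₀² × sin(2θ) / g = 14.9992² × sin(2 × 30°) / 10.0 = 224.976 × 0.866025 / 10.0 = 19.4835 m
R = 19.4835 m / 1000.0 = 0.01948 km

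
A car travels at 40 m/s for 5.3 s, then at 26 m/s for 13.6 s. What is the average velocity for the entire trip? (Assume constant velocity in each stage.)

d₁ = v₁t₁ = 40 × 5.3 = 212.0 m
d₂ = v₂t₂ = 26 × 13.6 = 353.6 m
d_total = 565.6 m, t_total = 18.9 s
v_avg = d_total/t_total = 565.6/18.9 = 29.93 m/s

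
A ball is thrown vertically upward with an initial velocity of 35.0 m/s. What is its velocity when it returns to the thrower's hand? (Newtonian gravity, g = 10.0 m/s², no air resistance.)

By conservation of energy (no air resistance), the ball returns to the throw height with the same speed as launch, but directed downward.
|v_ground| = v₀ = 35.0 m/s
v_ground = 35.0 m/s (downward)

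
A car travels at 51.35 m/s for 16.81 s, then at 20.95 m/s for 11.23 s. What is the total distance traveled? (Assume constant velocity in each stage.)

d₁ = v₁t₁ = 51.35 × 16.81 = 863.1935 m
d₂ = v₂t₂ = 20.95 × 11.23 = 235.2685 m
d_total = 863.1935 + 235.2685 = 1098.46 m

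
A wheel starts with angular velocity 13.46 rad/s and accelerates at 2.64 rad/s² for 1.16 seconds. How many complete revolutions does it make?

θ = ω₀t + ½αt² = 13.46×1.16 + ½×2.64×1.16² = 17.389792 rad
Total revolutions = θ/(2π) = 17.389792/(2π) = 2.77
Complete revolutions = ⌊2.77⌋ = 2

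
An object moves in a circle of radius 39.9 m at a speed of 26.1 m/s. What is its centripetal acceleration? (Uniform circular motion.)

a_c = v²/r = 26.1²/39.9 = 681.21/39.9 = 17.07 m/s²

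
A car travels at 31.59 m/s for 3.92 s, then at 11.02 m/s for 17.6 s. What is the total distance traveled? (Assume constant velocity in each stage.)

d₁ = v₁t₁ = 31.59 × 3.92 = 123.8328 m
d₂ = v₂t₂ = 11.02 × 17.6 = 193.952 m
d_total = 123.8328 + 193.952 = 317.78 m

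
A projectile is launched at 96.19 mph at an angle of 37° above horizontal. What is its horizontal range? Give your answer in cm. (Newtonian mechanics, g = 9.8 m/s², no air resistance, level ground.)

v₀ = 96.19 mph × 0.44704 = 43.0008 m/s
R = v₀² × sin(2θ) / g = 43.0008² × sin(2 × 37°) / 9.8 = 1849.07 × 0.961262 / 9.8 = 181.372 m
R = 181.372 m / 0.01 = 18140 cm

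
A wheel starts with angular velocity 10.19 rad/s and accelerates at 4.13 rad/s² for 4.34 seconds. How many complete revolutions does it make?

θ = ω₀t + ½αt² = 10.19×4.34 + ½×4.13×4.34² = 83.120114 rad
Total revolutions = θ/(2π) = 83.120114/(2π) = 13.23
Complete revolutions = ⌊13.23⌋ = 13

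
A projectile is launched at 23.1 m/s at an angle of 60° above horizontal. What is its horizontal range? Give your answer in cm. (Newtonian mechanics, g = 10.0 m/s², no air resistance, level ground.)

R = v₀² × sin(2θ) / g = 23.1² × sin(2 × 60°) / 10.0 = 533.61 × 0.866025 / 10.0 = 46.212 m
R = 46.212 m / 0.01 = 4621 cm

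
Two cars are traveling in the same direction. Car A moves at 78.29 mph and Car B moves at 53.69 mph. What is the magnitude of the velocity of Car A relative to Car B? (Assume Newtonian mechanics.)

v_rel = |v_A - v_B| = |78.29 - 53.69| = 24.6 mph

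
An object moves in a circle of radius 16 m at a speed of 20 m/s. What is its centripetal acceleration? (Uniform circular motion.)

a_c = v²/r = 20²/16 = 400/16 = 25.0 m/s²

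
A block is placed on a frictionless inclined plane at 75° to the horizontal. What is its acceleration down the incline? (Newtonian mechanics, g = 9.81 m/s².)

a = g sin(θ) = 9.81 × sin(75°) = 9.81 × 0.9659 = 9.48 m/s²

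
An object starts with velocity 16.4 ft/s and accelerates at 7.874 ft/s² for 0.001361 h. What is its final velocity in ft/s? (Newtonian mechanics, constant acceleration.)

v₀ = 16.4 ft/s × 0.3048 = 4.99872 m/s
a = 7.874 ft/s² × 0.3048 = 2.4 m/s²
t = 0.001361 h × 3600.0 = 4.8996 s
v = v₀ + a × t = 4.99872 + 2.4 × 4.8996 = 16.7578 m/s
v = 16.7578 m/s / 0.3048 = 54.98 ft/s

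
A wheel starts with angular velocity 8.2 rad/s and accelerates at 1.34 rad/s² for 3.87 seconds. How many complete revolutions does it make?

θ = ω₀t + ½αt² = 8.2×3.87 + ½×1.34×3.87² = 41.768523 rad
Total revolutions = θ/(2π) = 41.768523/(2π) = 6.65
Complete revolutions = ⌊6.65⌋ = 6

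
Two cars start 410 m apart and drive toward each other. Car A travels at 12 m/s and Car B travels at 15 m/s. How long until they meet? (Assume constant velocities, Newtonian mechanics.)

Combined speed: v_combined = 12 + 15 = 27 m/s
Time to meet: t = d/v_combined = 410/27 = 15.19 s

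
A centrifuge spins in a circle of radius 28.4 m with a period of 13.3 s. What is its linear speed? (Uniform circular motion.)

v = 2πr/T = 2π×28.4/13.3 = 13.42 m/s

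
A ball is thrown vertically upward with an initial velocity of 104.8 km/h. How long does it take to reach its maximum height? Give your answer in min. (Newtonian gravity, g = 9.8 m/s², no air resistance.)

v₀ = 104.8 km/h × 0.2777777777777778 = 29.1111 m/s
t_up = v₀ / g = 29.1111 / 9.8 = 2.97052 s
t_up = 2.97052 s / 60.0 = 0.04951 min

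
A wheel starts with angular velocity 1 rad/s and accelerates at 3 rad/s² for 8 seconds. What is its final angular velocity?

ω = ω₀ + αt = 1 + 3 × 8 = 25 rad/s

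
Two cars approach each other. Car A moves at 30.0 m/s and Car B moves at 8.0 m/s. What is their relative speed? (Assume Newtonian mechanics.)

v_rel = v_A + v_B = 30.0 + 8.0 = 38.0 m/s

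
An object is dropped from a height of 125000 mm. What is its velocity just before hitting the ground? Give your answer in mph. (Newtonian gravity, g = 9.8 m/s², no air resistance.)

h = 125000 mm × 0.001 = 125.0 m
v = √(2gh) = √(2 × 9.8 × 125.0) = 49.4975 m/s
v = 49.4975 m/s / 0.44704 = 110.7 mph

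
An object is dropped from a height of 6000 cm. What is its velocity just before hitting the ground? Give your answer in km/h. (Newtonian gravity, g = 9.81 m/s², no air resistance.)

h = 6000 cm × 0.01 = 60.0 m
v = √(2gh) = √(2 × 9.81 × 60.0) = 34.3103 m/s
v = 34.3103 m/s / 0.2777777777777778 = 123.5 km/h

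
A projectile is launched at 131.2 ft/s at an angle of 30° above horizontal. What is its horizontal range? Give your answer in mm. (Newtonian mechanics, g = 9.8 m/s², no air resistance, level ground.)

v₀ = 131.2 ft/s × 0.3048 = 39.9898 m/s
R = v₀² × sin(2θ) / g = 39.9898² × sin(2 × 30°) / 9.8 = 1599.18 × 0.866025 / 9.8 = 141.319 m
R = 141.319 m / 0.001 = 141300 mm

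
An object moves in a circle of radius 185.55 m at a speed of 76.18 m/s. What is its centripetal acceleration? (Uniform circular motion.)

a_c = v²/r = 76.18²/185.55 = 5803.3924/185.55 = 31.28 m/s²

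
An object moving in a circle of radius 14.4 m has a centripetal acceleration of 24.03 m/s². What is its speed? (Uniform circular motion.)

v = √(a_c × r) = √(24.03 × 14.4) = 18.6 m/s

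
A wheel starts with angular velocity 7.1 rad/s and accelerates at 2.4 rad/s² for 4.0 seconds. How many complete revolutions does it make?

θ = ω₀t + ½αt² = 7.1×4.0 + ½×2.4×4.0² = 47.6 rad
Total revolutions = θ/(2π) = 47.6/(2π) = 7.58
Complete revolutions = ⌊7.58⌋ = 7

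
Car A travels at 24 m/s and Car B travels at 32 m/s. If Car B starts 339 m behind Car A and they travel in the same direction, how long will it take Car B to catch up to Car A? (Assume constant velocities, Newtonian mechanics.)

Relative speed: v_rel = 32 - 24 = 8 m/s
Time to catch: t = d₀/v_rel = 339/8 = 42.38 s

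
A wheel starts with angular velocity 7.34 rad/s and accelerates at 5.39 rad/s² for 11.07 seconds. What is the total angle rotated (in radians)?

θ = ω₀t + ½αt² = 7.34×11.07 + ½×5.39×11.07² = 411.51 rad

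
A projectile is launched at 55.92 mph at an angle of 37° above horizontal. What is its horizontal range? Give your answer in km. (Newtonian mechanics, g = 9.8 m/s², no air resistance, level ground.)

v₀ = 55.92 mph × 0.44704 = 24.9985 m/s
R = v₀² × sin(2θ) / g = 24.9985² × sin(2 × 37°) / 9.8 = 624.925 × 0.961262 / 9.8 = 61.2976 m
R = 61.2976 m / 1000.0 = 0.0613 km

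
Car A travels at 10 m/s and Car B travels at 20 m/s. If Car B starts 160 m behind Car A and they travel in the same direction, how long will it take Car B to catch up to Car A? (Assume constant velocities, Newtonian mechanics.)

Relative speed: v_rel = 20 - 10 = 10 m/s
Time to catch: t = d₀/v_rel = 160/10 = 16.0 s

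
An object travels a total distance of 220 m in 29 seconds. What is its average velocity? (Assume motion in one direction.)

v_avg = Δd / Δt = 220 / 29 = 7.59 m/s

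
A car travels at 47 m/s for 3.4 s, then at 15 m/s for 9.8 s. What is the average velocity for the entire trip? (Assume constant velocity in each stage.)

d₁ = v₁t₁ = 47 × 3.4 = 159.8 m
d₂ = v₂t₂ = 15 × 9.8 = 147.0 m
d_total = 306.8 m, t_total = 13.2 s
v_avg = d_total/t_total = 306.8/13.2 = 23.24 m/s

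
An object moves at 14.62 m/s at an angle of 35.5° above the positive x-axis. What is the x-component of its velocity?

vₓ = v cos(θ) = 14.62 × cos(35.5°) = 11.9 m/s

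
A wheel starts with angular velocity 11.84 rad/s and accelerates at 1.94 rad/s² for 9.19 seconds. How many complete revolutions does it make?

θ = ω₀t + ½αt² = 11.84×9.19 + ½×1.94×9.19² = 190.732017 rad
Total revolutions = θ/(2π) = 190.732017/(2π) = 30.36
Complete revolutions = ⌊30.36⌋ = 30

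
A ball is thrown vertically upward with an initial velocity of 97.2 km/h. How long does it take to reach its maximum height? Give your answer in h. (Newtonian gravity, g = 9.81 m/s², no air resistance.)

v₀ = 97.2 km/h × 0.2777777777777778 = 27.0 m/s
t_up = v₀ / g = 27.0 / 9.81 = 2.75229 s
t_up = 2.75229 s / 3600.0 = 0.0007645 h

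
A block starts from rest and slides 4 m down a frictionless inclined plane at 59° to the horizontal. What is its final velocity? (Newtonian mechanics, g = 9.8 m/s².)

a = g sin(θ) = 9.8 × sin(59°) = 8.4002 m/s²
v = √(2ad) = √(2 × 8.4002 × 4) = 8.2 m/s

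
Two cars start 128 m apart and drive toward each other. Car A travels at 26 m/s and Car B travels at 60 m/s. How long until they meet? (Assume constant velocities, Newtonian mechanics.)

Combined speed: v_combined = 26 + 60 = 86 m/s
Time to meet: t = d/v_combined = 128/86 = 1.49 s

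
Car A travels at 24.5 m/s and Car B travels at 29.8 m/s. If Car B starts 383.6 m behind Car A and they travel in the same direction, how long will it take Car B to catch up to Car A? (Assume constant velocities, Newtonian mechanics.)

Relative speed: v_rel = 29.8 - 24.5 = 5.3 m/s
Time to catch: t = d₀/v_rel = 383.6/5.3 = 72.38 s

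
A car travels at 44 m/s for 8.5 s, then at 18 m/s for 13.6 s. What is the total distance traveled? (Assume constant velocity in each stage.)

d₁ = v₁t₁ = 44 × 8.5 = 374.0 m
d₂ = v₂t₂ = 18 × 13.6 = 244.8 m
d_total = 374.0 + 244.8 = 618.8 m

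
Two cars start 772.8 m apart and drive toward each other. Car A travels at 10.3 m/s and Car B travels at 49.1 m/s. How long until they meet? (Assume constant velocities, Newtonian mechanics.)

Combined speed: v_combined = 10.3 + 49.1 = 59.4 m/s
Time to meet: t = d/v_combined = 772.8/59.4 = 13.01 s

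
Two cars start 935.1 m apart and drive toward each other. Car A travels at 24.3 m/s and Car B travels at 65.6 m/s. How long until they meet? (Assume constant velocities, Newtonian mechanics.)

Combined speed: v_combined = 24.3 + 65.6 = 89.9 m/s
Time to meet: t = d/v_combined = 935.1/89.9 = 10.4 s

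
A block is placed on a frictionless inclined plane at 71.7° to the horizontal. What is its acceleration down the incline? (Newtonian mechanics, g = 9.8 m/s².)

a = g sin(θ) = 9.8 × sin(71.7°) = 9.8 × 0.9494 = 9.3 m/s²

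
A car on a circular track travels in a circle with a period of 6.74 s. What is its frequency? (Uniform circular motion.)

f = 1/T = 1/6.74 = 0.1484 Hz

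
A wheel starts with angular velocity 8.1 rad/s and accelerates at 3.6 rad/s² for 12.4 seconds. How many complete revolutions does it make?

θ = ω₀t + ½αt² = 8.1×12.4 + ½×3.6×12.4² = 377.208 rad
Total revolutions = θ/(2π) = 377.208/(2π) = 60.03
Complete revolutions = ⌊60.03⌋ = 60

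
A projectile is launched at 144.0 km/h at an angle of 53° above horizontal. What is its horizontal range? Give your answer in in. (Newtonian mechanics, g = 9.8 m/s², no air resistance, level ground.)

v₀ = 144.0 km/h × 0.2777777777777778 = 40.0 m/s
R = v₀² × sin(2θ) / g = 40.0² × sin(2 × 53°) / 9.8 = 1600.0 × 0.961262 / 9.8 = 156.941 m
R = 156.941 m / 0.0254 = 6179 in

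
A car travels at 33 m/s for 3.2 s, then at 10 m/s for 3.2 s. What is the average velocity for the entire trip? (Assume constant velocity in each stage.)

d₁ = v₁t₁ = 33 × 3.2 = 105.6 m
d₂ = v₂t₂ = 10 × 3.2 = 32.0 m
d_total = 137.6 m, t_total = 6.4 s
v_avg = d_total/t_total = 137.6/6.4 = 21.5 m/s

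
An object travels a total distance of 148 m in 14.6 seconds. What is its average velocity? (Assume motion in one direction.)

v_avg = Δd / Δt = 148 / 14.6 = 10.14 m/s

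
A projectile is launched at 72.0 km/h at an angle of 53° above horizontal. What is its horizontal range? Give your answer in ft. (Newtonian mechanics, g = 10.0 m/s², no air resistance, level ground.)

v₀ = 72.0 km/h × 0.2777777777777778 = 20.0 m/s
R = v₀² × sin(2θ) / g = 20.0² × sin(2 × 53°) / 10.0 = 400.0 × 0.961262 / 10.0 = 38.4505 m
R = 38.4505 m / 0.3048 = 126.1 ft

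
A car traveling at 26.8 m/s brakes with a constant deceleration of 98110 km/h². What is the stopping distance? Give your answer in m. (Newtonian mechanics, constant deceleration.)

a = 98110 km/h² × 7.716049382716049e-05 = 7.57022 m/s²
d = v₀² / (2a) = 26.8² / (2 × 7.57022) = 718.24 / 15.1404 = 47.44 m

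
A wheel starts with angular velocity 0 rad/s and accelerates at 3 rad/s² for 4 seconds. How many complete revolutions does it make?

θ = ω₀t + ½αt² = 0×4 + ½×3×4² = 24.0 rad
Total revolutions = θ/(2π) = 24.0/(2π) = 3.82
Complete revolutions = ⌊3.82⌋ = 3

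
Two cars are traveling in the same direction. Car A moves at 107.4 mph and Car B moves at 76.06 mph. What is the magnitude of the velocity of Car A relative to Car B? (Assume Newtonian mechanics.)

v_rel = |v_A - v_B| = |107.4 - 76.06| = 31.34 mph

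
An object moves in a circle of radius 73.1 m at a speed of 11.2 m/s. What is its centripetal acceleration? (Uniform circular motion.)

a_c = v²/r = 11.2²/73.1 = 125.44/73.1 = 1.72 m/s²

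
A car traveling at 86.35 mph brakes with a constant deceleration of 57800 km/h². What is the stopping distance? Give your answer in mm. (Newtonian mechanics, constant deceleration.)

v₀ = 86.35 mph × 0.44704 = 38.6019 m/s
a = 57800 km/h² × 7.716049382716049e-05 = 4.45988 m/s²
d = v₀² / (2a) = 38.6019² / (2 × 4.45988) = 1490.11 / 8.91976 = 167.057 m
d = 167.057 m / 0.001 = 167100 mm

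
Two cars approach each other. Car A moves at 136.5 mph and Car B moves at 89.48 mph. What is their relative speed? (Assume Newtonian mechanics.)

v_rel = v_A + v_B = 136.5 + 89.48 = 225.98 mph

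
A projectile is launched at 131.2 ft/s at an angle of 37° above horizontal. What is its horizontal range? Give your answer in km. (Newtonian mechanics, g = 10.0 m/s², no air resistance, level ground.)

v₀ = 131.2 ft/s × 0.3048 = 39.9898 m/s
R = v₀² × sin(2θ) / g = 39.9898² × sin(2 × 37°) / 10.0 = 1599.18 × 0.961262 / 10.0 = 153.723 m
R = 153.723 m / 1000.0 = 0.1537 km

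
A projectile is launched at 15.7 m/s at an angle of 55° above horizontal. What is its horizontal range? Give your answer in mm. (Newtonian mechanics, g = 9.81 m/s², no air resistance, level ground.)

R = v₀² × sin(2θ) / g = 15.7² × sin(2 × 55°) / 9.81 = 246.49 × 0.939693 / 9.81 = 23.6111 m
R = 23.6111 m / 0.001 = 23610 mm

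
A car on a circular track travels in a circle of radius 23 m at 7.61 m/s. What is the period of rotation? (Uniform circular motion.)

T = 2πr/v = 2π×23/7.61 = 18.99 s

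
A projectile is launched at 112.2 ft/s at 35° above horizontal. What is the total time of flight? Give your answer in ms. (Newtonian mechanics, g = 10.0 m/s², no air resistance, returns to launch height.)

v₀ = 112.2 ft/s × 0.3048 = 34.1986 m/s
T = 2 × v₀ × sin(θ) / g = 2 × 34.1986 × sin(35°) / 10.0 = 2 × 34.1986 × 0.573576 / 10.0 = 3.9231 s
T = 3.9231 s / 0.001 = 3923 ms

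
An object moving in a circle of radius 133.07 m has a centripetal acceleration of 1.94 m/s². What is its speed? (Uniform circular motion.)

v = √(a_c × r) = √(1.94 × 133.07) = 16.07 m/s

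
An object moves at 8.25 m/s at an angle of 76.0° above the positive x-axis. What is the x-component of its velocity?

vₓ = v cos(θ) = 8.25 × cos(76.0°) = 2.0 m/s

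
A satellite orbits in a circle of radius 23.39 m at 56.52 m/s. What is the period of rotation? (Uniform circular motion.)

T = 2πr/v = 2π×23.39/56.52 = 2.6 s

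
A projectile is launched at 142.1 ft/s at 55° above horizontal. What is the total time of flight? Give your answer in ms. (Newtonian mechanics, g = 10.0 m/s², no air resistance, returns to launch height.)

v₀ = 142.1 ft/s × 0.3048 = 43.3121 m/s
T = 2 × v₀ × sin(θ) / g = 2 × 43.3121 × sin(55°) / 10.0 = 2 × 43.3121 × 0.819152 / 10.0 = 7.09584 s
T = 7.09584 s / 0.001 = 7096 ms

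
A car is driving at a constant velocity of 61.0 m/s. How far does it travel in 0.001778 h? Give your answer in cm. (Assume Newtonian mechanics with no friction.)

t = 0.001778 h × 3600.0 = 6.4008 s
d = v × t = 61.0 × 6.4008 = 390.449 m
d = 390.449 m / 0.01 = 39040 cm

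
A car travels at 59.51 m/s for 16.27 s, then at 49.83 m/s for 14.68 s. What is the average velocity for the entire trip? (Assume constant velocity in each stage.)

d₁ = v₁t₁ = 59.51 × 16.27 = 968.2277 m
d₂ = v₂t₂ = 49.83 × 14.68 = 731.5044 m
d_total = 1699.7321 m, t_total = 30.95 s
v_avg = d_total/t_total = 1699.7321/30.95 = 54.92 m/s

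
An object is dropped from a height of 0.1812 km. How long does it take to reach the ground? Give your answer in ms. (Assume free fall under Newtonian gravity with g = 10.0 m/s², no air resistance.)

h = 0.1812 km × 1000.0 = 181.2 m
t = √(2h/g) = √(2 × 181.2 / 10.0) = 6.01997 s
t = 6.01997 s / 0.001 = 6020 ms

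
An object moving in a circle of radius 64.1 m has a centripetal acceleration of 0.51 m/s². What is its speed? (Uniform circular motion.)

v = √(a_c × r) = √(0.51 × 64.1) = 5.72 m/s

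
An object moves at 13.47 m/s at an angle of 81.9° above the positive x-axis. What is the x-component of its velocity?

vₓ = v cos(θ) = 13.47 × cos(81.9°) = 1.9 m/s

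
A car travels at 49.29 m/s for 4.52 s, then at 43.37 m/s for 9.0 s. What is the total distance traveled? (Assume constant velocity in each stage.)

d₁ = v₁t₁ = 49.29 × 4.52 = 222.7908 m
d₂ = v₂t₂ = 43.37 × 9.0 = 390.33 m
d_total = 222.7908 + 390.33 = 613.12 m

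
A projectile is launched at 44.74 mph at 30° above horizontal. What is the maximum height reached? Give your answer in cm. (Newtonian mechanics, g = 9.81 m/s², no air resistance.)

v₀ = 44.74 mph × 0.44704 = 20.0006 m/s
H = v₀² × sin²(θ) / (2g) = 20.0006² × sin(30°)² / (2 × 9.81) = 400.024 × 0.25 / 19.62 = 5.09715 m
H = 5.09715 m / 0.01 = 509.7 cm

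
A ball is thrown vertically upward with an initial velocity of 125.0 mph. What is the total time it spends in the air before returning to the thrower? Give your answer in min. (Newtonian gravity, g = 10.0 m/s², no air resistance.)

v₀ = 125.0 mph × 0.44704 = 55.88 m/s
t_total = 2 × v₀ / g = 2 × 55.88 / 10.0 = 11.176 s
t_total = 11.176 s / 60.0 = 0.1863 min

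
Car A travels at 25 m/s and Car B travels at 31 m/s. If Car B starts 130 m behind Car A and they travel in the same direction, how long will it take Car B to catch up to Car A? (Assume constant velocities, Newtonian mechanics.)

Relative speed: v_rel = 31 - 25 = 6 m/s
Time to catch: t = d₀/v_rel = 130/6 = 21.67 s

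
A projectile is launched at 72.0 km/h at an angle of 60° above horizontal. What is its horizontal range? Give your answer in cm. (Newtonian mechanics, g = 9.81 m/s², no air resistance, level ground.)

v₀ = 72.0 km/h × 0.2777777777777778 = 20.0 m/s
R = v₀² × sin(2θ) / g = 20.0² × sin(2 × 60°) / 9.81 = 400.0 × 0.866025 / 9.81 = 35.3119 m
R = 35.3119 m / 0.01 = 3531 cm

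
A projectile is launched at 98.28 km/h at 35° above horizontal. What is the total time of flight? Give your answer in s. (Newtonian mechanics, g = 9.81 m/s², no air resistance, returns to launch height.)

v₀ = 98.28 km/h × 0.2777777777777778 = 27.3 m/s
T = 2 × v₀ × sin(θ) / g = 2 × 27.3 × sin(35°) / 9.81 = 2 × 27.3 × 0.573576 / 9.81 = 3.192 s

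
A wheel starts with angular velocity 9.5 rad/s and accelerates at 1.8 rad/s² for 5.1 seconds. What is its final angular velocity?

ω = ω₀ + αt = 9.5 + 1.8 × 5.1 = 18.68 rad/s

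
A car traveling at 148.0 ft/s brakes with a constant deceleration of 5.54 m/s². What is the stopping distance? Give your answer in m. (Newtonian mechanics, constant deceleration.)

v₀ = 148.0 ft/s × 0.3048 = 45.1104 m/s
d = v₀² / (2a) = 45.1104² / (2 × 5.54) = 2034.95 / 11.08 = 183.7 m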